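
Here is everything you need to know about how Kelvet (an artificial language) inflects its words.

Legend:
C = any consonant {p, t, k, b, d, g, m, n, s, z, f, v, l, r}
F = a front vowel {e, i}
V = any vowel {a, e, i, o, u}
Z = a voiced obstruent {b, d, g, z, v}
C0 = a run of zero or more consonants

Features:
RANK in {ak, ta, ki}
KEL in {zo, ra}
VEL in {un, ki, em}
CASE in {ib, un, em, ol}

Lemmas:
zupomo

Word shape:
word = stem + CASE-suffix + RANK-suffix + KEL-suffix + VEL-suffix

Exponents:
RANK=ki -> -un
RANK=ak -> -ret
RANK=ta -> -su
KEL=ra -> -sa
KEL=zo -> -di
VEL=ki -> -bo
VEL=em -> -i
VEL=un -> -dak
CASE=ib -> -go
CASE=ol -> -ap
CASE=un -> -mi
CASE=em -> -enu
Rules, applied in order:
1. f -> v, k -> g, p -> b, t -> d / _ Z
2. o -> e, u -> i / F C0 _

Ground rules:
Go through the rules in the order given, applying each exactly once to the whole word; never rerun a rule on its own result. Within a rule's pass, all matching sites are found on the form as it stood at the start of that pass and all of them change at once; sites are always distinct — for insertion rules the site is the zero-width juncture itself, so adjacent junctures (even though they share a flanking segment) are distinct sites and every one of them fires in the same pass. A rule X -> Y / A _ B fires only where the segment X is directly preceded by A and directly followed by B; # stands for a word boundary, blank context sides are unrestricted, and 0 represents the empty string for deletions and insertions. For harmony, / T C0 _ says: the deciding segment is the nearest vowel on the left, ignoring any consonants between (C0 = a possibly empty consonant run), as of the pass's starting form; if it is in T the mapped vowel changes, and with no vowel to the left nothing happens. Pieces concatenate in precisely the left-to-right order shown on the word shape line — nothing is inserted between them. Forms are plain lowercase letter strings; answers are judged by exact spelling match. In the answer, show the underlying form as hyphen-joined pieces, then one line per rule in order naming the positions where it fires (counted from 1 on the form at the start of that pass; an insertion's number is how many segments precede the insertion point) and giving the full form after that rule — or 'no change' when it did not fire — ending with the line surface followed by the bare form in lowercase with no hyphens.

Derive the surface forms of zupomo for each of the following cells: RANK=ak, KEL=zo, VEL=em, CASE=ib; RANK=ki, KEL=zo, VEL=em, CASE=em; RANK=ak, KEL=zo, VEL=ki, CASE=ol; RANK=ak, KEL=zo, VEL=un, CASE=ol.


cell RANK=ak, KEL=zo, VEL=em, CASE=ib:
underlying: zupomo-go-ret-di-i
1. f -> v, k -> g, p -> b, t -> d / _ Z: fires at position(s) 11: zupomogoreddii
2. o -> e, u -> i / F C0 _: no change
surface: zupomogoreddii

cell RANK=ki, KEL=zo, VEL=em, CASE=em:
underlying: zupomo-enu-un-di-i
1. f -> v, k -> g, p -> b, t -> d / _ Z: no change
2. o -> e, u -> i / F C0 _: fires at position(s) 9: zupomoeniundii
surface: zupomoeniundii

cell RANK=ak, KEL=zo, VEL=ki, CASE=ol:
underlying: zupomo-ap-ret-di-bo
1. f -> v, k -> g, p -> b, t -> d / _ Z: fires at position(s) 11: zupomoapreddibo
2. o -> e, u -> i / F C0 _: fires at position(s) 15: zupomoapreddibe
surface: zupomoapreddibe

cell RANK=ak, KEL=zo, VEL=un, CASE=ol:
underlying: zupomo-ap-ret-di-dak
1. f -> v, k -> g, p -> b, t -> d / _ Z: fires at position(s) 11: zupomoapreddidak
2. o -> e, u -> i / F C0 _: no change
surface: zupomoapreddidak


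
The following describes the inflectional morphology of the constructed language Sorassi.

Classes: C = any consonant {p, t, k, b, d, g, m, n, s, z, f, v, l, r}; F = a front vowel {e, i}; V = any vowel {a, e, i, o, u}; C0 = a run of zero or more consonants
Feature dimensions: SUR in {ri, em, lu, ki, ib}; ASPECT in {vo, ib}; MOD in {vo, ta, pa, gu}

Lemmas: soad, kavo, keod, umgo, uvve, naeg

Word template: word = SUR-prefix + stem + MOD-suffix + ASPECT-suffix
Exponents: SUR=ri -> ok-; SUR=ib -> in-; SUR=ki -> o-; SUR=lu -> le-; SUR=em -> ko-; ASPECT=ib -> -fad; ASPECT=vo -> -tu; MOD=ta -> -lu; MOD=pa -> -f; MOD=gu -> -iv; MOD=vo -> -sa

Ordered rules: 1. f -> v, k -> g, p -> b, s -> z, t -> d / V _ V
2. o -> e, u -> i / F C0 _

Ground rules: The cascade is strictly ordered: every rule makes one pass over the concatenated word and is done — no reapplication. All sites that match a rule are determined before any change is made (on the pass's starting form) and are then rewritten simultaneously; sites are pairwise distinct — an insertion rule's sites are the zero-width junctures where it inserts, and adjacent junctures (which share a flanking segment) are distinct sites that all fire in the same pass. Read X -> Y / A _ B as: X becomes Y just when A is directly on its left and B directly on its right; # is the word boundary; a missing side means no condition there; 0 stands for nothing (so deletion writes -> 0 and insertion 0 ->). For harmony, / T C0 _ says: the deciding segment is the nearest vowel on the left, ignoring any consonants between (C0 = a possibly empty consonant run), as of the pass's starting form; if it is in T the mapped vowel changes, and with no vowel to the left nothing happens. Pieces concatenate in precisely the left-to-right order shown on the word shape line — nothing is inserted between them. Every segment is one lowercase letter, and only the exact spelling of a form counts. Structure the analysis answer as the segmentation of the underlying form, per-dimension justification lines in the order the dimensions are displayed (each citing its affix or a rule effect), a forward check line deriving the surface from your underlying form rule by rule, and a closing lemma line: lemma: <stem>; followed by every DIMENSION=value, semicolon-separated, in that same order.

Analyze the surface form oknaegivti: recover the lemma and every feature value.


underlying: ok-naeg-iv-tu
SUR=ri - signalled by the affix ok-
ASPECT=vo - signalled by the affix -tu
MOD=gu - signalled by the affix -iv
check: oknaegivtu -> oknaegivtu -> oknaegivti
lemma: naeg; SUR=ri; ASPECT=vo; MOD=gu


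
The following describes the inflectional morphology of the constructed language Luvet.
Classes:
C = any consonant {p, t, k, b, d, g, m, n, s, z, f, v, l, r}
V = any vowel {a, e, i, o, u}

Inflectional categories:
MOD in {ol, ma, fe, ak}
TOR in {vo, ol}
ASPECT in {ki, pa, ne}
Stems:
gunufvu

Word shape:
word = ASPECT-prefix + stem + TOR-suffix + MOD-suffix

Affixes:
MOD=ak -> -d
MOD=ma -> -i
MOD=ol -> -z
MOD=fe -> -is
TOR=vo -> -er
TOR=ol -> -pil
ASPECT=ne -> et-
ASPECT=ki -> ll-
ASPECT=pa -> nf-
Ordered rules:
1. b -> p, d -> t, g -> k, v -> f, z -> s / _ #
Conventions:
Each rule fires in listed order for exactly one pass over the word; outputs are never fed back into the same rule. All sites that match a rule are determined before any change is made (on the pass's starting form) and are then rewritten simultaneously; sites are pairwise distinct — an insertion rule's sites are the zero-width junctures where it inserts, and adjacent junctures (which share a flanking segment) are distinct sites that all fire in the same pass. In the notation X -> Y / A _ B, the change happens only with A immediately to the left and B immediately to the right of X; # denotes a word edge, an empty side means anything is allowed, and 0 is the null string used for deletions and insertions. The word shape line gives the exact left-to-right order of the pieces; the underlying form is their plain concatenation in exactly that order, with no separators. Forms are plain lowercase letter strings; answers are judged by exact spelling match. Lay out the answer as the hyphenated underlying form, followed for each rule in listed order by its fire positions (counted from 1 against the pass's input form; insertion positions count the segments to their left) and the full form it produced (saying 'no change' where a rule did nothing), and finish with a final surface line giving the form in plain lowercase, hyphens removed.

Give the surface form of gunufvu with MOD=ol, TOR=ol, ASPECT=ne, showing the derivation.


underlying: et-gunufvu-pil-z
1. b -> p, d -> t, g -> k, v -> f, z -> s / _ #: fires at position(s) 13: etgunufvupils
surface: etgunufvupils


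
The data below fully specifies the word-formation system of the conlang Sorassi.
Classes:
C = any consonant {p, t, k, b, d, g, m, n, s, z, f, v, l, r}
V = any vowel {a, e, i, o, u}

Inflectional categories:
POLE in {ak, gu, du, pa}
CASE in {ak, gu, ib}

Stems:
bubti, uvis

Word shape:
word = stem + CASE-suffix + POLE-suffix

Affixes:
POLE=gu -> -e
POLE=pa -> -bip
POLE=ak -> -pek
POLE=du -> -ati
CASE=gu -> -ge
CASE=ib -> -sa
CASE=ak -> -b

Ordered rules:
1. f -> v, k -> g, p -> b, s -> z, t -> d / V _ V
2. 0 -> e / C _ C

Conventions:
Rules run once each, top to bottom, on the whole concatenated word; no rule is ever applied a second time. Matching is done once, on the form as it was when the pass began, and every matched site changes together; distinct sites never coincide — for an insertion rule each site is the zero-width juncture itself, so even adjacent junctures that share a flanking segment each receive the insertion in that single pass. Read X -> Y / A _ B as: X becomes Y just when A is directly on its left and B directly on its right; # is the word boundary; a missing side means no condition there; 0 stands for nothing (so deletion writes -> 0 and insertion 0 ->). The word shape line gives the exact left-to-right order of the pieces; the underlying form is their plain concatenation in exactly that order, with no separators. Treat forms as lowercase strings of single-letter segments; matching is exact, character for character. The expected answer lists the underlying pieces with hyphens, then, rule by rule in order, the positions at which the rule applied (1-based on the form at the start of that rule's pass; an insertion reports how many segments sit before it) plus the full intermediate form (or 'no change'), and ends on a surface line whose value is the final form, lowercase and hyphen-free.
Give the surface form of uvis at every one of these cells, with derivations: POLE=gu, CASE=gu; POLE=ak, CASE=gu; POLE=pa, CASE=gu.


cell POLE=gu, CASE=gu:
underlying: uvis-ge-e
1. f -> v, k -> g, p -> b, s -> z, t -> d / V _ V: no change
2. 0 -> e / C _ C: inserts after position(s) 4: uvisegee
surface: uvisegee

cell POLE=ak, CASE=gu:
underlying: uvis-ge-pek
1. f -> v, k -> g, p -> b, s -> z, t -> d / V _ V: fires at position(s) 7: uvisgebek
2. 0 -> e / C _ C: inserts after position(s) 4: uvisegebek
surface: uvisegebek

cell POLE=pa, CASE=gu:
underlying: uvis-ge-bip
1. f -> v, k -> g, p -> b, s -> z, t -> d / V _ V: no change
2. 0 -> e / C _ C: inserts after position(s) 4: uvisegebip
surface: uvisegebip


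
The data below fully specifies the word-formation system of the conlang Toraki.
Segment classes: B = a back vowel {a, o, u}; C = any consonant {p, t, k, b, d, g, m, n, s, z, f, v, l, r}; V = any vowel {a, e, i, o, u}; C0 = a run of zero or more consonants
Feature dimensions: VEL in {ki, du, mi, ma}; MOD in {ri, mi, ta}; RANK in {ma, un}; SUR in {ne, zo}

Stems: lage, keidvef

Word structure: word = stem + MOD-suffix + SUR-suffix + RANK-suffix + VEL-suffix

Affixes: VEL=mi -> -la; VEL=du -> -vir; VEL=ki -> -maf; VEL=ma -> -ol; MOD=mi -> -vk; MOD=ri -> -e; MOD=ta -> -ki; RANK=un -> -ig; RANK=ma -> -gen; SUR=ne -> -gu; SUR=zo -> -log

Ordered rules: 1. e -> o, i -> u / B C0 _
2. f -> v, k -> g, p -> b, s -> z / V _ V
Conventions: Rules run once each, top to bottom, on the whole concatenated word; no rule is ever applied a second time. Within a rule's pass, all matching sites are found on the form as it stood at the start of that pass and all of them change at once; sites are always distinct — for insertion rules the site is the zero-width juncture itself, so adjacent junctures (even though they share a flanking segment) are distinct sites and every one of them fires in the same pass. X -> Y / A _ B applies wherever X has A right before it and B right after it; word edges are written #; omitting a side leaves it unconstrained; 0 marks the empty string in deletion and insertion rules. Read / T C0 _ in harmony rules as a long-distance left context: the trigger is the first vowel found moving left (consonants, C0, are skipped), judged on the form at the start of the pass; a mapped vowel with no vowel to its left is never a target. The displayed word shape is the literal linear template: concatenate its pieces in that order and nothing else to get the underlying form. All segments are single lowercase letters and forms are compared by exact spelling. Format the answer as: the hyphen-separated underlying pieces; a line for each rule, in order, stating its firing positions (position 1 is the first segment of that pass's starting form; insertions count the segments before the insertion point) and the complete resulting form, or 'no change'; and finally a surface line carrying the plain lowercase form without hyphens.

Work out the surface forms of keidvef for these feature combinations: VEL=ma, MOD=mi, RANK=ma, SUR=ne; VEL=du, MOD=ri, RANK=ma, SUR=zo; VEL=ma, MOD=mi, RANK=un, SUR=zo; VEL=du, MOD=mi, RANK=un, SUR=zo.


cell VEL=ma, MOD=mi, RANK=ma, SUR=ne:
underlying: keidvef-vk-gu-gen-ol
1. e -> o, i -> u / B C0 _: fires at position(s) 13: keidvefvkgugonol
2. f -> v, k -> g, p -> b, s -> z / V _ V: no change
surface: keidvefvkgugonol

cell VEL=du, MOD=ri, RANK=ma, SUR=zo:
underlying: keidvef-e-log-gen-vir
1. e -> o, i -> u / B C0 _: fires at position(s) 13: keidvefeloggonvir
2. f -> v, k -> g, p -> b, s -> z / V _ V: fires at position(s) 7: keidveveloggonvir
surface: keidveveloggonvir

cell VEL=ma, MOD=mi, RANK=un, SUR=zo:
underlying: keidvef-vk-log-ig-ol
1. e -> o, i -> u / B C0 _: fires at position(s) 13: keidvefvklogugol
2. f -> v, k -> g, p -> b, s -> z / V _ V: no change
surface: keidvefvklogugol

cell VEL=du, MOD=mi, RANK=un, SUR=zo:
underlying: keidvef-vk-log-ig-vir
1. e -> o, i -> u / B C0 _: fires at position(s) 13: keidvefvklogugvir
2. f -> v, k -> g, p -> b, s -> z / V _ V: no change
surface: keidvefvklogugvir


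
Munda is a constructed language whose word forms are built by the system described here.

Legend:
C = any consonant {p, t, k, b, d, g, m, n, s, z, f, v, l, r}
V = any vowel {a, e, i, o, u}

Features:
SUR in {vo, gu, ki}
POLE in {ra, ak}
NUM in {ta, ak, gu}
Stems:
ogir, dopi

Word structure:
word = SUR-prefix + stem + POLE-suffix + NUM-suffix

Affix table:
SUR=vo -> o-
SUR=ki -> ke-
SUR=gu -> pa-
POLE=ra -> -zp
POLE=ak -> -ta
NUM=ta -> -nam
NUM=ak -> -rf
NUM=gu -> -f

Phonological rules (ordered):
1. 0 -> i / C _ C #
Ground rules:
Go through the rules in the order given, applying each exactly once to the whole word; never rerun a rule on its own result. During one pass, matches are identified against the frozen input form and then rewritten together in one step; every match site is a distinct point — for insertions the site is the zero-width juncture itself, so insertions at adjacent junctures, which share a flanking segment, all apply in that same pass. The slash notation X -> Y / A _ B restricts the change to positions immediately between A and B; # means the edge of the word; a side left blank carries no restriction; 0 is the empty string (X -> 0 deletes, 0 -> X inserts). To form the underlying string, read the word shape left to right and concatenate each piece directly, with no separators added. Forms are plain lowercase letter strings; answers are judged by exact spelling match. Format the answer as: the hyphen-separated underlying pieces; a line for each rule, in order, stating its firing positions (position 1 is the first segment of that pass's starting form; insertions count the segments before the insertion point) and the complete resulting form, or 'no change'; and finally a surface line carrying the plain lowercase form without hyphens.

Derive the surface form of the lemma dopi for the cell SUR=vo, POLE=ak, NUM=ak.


underlying: o-dopi-ta-rf
1. 0 -> i / C _ C #: inserts after position(s) 8: odopitarif
surface: odopitarif


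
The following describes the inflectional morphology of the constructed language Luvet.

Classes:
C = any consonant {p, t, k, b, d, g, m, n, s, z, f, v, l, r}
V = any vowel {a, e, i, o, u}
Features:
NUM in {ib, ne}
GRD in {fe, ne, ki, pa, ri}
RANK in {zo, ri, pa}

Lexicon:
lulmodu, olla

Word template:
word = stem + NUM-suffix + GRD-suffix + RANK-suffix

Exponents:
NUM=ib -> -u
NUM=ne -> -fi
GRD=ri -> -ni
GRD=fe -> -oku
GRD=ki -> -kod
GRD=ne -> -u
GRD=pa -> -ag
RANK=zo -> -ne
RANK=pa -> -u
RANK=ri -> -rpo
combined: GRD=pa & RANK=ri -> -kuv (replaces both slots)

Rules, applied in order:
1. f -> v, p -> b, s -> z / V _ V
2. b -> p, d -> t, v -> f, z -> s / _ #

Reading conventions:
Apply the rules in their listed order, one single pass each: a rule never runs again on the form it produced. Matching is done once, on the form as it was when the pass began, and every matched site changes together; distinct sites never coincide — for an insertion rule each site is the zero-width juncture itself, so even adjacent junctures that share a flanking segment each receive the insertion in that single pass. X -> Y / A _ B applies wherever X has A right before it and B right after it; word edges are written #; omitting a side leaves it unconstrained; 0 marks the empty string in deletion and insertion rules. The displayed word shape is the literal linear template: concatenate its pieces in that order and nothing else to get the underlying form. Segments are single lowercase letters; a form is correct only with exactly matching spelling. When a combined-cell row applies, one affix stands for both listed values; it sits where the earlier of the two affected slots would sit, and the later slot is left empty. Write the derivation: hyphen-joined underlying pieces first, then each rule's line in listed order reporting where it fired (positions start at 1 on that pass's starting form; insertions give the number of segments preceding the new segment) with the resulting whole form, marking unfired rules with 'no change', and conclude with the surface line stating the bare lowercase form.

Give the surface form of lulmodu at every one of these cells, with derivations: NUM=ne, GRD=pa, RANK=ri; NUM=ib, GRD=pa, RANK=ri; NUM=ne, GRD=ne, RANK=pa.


cell NUM=ne, GRD=pa, RANK=ri:
underlying: lulmodu-fi-kuv
1. f -> v, p -> b, s -> z / V _ V: fires at position(s) 8: lulmoduvikuv
2. b -> p, d -> t, v -> f, z -> s / _ #: fires at position(s) 12: lulmoduvikuf
surface: lulmoduvikuf

cell NUM=ib, GRD=pa, RANK=ri:
underlying: lulmodu-u-kuv
1. f -> v, p -> b, s -> z / V _ V: no change
2. b -> p, d -> t, v -> f, z -> s / _ #: fires at position(s) 11: lulmoduukuf
surface: lulmoduukuf

cell NUM=ne, GRD=ne, RANK=pa:
underlying: lulmodu-fi-u-u
1. f -> v, p -> b, s -> z / V _ V: fires at position(s) 8: lulmoduviuu
2. b -> p, d -> t, v -> f, z -> s / _ #: no change
surface: lulmoduviuu


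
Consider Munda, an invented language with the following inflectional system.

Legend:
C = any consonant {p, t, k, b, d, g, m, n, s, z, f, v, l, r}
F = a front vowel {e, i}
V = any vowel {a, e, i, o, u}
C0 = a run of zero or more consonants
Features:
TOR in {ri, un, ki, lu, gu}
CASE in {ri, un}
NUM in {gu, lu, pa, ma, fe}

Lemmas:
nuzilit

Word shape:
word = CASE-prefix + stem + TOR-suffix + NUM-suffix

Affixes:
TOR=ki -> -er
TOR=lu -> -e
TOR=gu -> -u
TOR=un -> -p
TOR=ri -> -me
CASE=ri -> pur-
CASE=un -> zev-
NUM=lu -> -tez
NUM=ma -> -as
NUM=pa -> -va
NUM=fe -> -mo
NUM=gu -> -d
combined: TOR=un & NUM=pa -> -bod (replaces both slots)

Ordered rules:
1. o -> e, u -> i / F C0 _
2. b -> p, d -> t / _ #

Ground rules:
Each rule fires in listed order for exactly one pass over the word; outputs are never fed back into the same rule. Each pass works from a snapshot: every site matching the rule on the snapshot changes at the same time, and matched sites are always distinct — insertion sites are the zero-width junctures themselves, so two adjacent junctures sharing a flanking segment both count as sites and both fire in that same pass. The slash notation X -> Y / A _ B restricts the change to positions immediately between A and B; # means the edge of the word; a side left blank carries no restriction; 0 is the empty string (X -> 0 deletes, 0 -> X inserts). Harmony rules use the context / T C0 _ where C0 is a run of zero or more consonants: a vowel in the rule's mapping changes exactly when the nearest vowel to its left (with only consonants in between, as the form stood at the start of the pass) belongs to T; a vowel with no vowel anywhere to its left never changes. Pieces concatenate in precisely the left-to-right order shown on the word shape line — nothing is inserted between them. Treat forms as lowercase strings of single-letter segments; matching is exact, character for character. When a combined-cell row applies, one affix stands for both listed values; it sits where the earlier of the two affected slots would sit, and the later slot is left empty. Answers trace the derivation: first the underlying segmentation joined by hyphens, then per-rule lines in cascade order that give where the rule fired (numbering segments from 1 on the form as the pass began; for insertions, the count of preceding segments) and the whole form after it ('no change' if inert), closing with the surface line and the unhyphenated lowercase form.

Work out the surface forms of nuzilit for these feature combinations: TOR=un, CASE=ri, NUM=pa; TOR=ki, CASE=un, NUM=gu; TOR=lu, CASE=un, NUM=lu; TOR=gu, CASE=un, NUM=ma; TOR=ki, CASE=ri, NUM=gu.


cell TOR=un, CASE=ri, NUM=pa:
underlying: pur-nuzilit-bod
1. o -> e, u -> i / F C0 _: fires at position(s) 12: purnuzilitbed
2. b -> p, d -> t / _ #: fires at position(s) 13: purnuzilitbet
surface: purnuzilitbet

cell TOR=ki, CASE=un, NUM=gu:
underlying: zev-nuzilit-er-d
1. o -> e, u -> i / F C0 _: fires at position(s) 5: zevniziliterd
2. b -> p, d -> t / _ #: fires at position(s) 13: zevnizilitert
surface: zevnizilitert

cell TOR=lu, CASE=un, NUM=lu:
underlying: zev-nuzilit-e-tez
1. o -> e, u -> i / F C0 _: fires at position(s) 5: zevnizilitetez
2. b -> p, d -> t / _ #: no change
surface: zevnizilitetez

cell TOR=gu, CASE=un, NUM=ma:
underlying: zev-nuzilit-u-as
1. o -> e, u -> i / F C0 _: fires at position(s) 5, 11: zevnizilitias
2. b -> p, d -> t / _ #: no change
surface: zevnizilitias

cell TOR=ki, CASE=ri, NUM=gu:
underlying: pur-nuzilit-er-d
1. o -> e, u -> i / F C0 _: no change
2. b -> p, d -> t / _ #: fires at position(s) 13: purnuzilitert
surface: purnuzilitert


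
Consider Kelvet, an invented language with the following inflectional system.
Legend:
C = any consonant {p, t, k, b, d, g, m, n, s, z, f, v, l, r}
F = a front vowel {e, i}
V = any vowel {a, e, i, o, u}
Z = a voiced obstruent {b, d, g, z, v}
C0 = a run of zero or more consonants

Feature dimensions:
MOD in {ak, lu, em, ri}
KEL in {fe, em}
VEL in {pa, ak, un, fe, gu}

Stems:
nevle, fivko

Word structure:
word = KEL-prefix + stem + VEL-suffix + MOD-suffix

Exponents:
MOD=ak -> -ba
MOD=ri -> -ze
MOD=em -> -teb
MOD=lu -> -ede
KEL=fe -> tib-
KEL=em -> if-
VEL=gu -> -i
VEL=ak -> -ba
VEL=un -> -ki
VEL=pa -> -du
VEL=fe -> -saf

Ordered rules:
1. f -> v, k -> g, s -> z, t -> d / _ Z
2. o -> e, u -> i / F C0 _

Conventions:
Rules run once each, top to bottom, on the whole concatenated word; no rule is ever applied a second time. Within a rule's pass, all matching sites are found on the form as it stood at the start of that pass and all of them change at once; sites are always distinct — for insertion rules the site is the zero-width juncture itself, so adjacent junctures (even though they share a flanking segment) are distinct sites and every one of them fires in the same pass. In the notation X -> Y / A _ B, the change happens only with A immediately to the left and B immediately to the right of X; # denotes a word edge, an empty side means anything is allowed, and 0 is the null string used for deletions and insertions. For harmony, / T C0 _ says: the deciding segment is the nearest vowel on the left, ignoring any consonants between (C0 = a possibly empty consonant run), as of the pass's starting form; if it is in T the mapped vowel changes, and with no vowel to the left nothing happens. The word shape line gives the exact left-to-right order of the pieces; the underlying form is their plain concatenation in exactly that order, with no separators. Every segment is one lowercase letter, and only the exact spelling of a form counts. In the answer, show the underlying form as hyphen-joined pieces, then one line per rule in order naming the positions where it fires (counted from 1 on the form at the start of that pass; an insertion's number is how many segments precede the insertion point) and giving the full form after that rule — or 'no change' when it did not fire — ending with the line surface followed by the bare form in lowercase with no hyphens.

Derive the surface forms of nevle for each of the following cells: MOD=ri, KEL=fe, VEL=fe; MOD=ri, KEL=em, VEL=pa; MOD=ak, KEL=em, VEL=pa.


cell MOD=ri, KEL=fe, VEL=fe:
underlying: tib-nevle-saf-ze
1. f -> v, k -> g, s -> z, t -> d / _ Z: fires at position(s) 11: tibnevlesavze
2. o -> e, u -> i / F C0 _: no change
surface: tibnevlesavze

cell MOD=ri, KEL=em, VEL=pa:
underlying: if-nevle-du-ze
1. f -> v, k -> g, s -> z, t -> d / _ Z: no change
2. o -> e, u -> i / F C0 _: fires at position(s) 9: ifnevledize
surface: ifnevledize

cell MOD=ak, KEL=em, VEL=pa:
underlying: if-nevle-du-ba
1. f -> v, k -> g, s -> z, t -> d / _ Z: no change
2. o -> e, u -> i / F C0 _: fires at position(s) 9: ifnevlediba
surface: ifnevlediba


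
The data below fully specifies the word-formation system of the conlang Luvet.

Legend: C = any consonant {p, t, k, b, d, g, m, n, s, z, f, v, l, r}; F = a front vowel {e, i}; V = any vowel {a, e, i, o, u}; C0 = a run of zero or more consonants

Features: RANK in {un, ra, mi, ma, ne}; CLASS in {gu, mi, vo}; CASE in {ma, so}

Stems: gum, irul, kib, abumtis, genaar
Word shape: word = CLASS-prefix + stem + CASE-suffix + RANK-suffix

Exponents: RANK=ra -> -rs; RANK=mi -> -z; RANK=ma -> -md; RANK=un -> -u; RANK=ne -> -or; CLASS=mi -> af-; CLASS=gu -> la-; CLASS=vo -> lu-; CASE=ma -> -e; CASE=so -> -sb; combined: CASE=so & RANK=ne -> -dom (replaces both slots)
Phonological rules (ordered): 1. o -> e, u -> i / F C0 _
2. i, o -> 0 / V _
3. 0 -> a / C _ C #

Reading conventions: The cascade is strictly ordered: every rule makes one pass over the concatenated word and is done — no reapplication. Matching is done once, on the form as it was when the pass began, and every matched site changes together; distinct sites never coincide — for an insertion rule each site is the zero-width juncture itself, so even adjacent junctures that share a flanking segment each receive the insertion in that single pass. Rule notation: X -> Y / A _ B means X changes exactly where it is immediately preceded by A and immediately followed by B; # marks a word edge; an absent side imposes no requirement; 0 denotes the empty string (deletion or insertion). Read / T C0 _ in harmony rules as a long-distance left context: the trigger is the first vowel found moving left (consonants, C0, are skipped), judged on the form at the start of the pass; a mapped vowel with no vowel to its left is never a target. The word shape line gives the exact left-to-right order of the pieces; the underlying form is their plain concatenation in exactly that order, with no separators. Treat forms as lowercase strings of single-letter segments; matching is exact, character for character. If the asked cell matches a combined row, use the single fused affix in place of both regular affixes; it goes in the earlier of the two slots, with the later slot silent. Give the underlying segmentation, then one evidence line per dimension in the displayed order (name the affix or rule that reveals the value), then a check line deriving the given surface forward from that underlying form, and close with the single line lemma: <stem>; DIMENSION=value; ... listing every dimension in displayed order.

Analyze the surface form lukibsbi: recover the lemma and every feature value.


underlying: lu-kib-sb-u
RANK=un - signalled by the affix -u
CLASS=vo - signalled by the affix lu-
CASE=so - signalled by the affix -sb
check: lukibsbu -> lukibsbi -> lukibsbi -> lukibsbi
lemma: kib; RANK=un; CLASS=vo; CASE=so


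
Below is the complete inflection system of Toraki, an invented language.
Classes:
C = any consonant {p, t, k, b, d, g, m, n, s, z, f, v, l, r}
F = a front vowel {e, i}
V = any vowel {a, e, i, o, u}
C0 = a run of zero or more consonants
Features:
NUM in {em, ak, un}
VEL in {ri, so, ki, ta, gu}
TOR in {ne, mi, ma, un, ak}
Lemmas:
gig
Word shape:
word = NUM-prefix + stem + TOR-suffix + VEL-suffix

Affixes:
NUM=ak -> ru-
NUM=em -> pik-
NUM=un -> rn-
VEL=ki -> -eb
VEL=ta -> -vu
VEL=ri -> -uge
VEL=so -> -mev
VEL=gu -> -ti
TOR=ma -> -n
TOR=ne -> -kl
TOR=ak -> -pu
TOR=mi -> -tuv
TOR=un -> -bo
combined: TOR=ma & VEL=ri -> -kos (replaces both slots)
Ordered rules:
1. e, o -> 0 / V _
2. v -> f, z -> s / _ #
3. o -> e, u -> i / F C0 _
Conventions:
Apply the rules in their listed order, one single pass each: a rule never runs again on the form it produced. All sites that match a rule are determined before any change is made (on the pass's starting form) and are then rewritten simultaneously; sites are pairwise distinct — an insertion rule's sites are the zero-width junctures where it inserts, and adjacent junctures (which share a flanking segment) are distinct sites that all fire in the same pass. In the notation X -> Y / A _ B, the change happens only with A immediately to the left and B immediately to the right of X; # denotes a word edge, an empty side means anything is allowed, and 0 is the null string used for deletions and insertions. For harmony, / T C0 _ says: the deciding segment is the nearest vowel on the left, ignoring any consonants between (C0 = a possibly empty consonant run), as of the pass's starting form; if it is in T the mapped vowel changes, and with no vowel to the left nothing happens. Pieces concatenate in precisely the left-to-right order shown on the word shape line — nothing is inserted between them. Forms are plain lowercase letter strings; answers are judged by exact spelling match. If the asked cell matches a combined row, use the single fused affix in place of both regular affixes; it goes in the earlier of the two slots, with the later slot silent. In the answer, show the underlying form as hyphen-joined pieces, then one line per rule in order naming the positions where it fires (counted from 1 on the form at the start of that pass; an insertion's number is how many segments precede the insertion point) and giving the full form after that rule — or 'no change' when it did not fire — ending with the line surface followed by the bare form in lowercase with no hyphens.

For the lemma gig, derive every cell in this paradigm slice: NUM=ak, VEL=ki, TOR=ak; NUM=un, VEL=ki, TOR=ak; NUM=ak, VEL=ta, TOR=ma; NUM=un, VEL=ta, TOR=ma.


cell NUM=ak, VEL=ki, TOR=ak:
underlying: ru-gig-pu-eb
1. e, o -> 0 / V _: fires at position(s) 8: rugigpub
2. v -> f, z -> s / _ #: no change
3. o -> e, u -> i / F C0 _: fires at position(s) 7: rugigpib
surface: rugigpib

cell NUM=un, VEL=ki, TOR=ak:
underlying: rn-gig-pu-eb
1. e, o -> 0 / V _: fires at position(s) 8: rngigpub
2. v -> f, z -> s / _ #: no change
3. o -> e, u -> i / F C0 _: fires at position(s) 7: rngigpib
surface: rngigpib

cell NUM=ak, VEL=ta, TOR=ma:
underlying: ru-gig-n-vu
1. e, o -> 0 / V _: no change
2. v -> f, z -> s / _ #: no change
3. o -> e, u -> i / F C0 _: fires at position(s) 8: rugignvi
surface: rugignvi

cell NUM=un, VEL=ta, TOR=ma:
underlying: rn-gig-n-vu
1. e, o -> 0 / V _: no change
2. v -> f, z -> s / _ #: no change
3. o -> e, u -> i / F C0 _: fires at position(s) 8: rngignvi
surface: rngignvi


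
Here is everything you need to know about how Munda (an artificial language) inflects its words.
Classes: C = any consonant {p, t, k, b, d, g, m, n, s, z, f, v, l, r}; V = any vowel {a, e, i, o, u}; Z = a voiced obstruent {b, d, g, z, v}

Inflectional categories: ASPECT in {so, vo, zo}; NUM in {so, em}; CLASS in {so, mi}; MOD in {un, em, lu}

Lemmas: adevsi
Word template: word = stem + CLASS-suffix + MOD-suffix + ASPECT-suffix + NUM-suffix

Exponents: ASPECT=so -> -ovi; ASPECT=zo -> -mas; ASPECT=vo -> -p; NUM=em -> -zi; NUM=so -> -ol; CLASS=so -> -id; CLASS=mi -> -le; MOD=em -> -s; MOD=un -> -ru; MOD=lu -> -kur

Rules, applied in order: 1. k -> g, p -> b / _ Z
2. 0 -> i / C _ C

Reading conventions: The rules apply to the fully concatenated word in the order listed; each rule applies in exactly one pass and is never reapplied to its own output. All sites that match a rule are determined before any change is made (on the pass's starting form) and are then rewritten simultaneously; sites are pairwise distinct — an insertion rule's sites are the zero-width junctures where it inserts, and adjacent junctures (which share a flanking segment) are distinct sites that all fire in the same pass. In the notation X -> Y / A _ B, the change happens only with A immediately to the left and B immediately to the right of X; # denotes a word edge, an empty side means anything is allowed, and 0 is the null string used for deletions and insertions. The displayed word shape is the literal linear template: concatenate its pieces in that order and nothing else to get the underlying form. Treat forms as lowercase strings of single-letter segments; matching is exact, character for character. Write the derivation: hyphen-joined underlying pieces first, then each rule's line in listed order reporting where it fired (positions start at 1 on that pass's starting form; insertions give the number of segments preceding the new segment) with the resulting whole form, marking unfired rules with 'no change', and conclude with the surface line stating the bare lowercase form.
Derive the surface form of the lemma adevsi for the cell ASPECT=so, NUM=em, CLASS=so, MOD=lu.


underlying: adevsi-id-kur-ovi-zi
1. k -> g, p -> b / _ Z: no change
2. 0 -> i / C _ C: inserts after position(s) 4, 8: adevisiidikurovizi
surface: adevisiidikurovizi


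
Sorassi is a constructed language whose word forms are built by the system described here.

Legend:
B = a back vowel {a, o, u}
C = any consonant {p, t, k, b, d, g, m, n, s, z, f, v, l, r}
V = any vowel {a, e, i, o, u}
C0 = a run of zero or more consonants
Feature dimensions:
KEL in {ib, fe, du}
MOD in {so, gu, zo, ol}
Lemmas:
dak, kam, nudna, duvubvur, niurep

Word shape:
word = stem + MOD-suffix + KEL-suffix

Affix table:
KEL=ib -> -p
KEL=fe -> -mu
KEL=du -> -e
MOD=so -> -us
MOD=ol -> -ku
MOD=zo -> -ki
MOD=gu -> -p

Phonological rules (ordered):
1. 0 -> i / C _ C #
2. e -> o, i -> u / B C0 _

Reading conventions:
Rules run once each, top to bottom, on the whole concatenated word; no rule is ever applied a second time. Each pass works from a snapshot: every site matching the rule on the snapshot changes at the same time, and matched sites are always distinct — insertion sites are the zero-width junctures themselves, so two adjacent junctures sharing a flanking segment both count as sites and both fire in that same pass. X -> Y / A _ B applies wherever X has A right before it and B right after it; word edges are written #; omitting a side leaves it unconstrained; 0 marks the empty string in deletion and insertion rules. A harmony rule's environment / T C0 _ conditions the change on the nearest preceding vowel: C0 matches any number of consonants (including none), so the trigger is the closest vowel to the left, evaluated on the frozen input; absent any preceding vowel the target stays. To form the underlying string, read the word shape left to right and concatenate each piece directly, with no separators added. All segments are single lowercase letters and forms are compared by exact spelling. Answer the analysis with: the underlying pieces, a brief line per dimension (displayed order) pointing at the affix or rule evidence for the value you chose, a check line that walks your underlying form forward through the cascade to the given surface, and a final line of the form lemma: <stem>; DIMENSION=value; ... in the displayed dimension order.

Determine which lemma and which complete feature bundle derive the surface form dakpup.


underlying: dak-p-p
KEL=ib - signalled by the affix -p
MOD=gu - signalled by the affix -p
check: dakpp -> dakpip -> dakpup
lemma: dak; KEL=ib; MOD=gu


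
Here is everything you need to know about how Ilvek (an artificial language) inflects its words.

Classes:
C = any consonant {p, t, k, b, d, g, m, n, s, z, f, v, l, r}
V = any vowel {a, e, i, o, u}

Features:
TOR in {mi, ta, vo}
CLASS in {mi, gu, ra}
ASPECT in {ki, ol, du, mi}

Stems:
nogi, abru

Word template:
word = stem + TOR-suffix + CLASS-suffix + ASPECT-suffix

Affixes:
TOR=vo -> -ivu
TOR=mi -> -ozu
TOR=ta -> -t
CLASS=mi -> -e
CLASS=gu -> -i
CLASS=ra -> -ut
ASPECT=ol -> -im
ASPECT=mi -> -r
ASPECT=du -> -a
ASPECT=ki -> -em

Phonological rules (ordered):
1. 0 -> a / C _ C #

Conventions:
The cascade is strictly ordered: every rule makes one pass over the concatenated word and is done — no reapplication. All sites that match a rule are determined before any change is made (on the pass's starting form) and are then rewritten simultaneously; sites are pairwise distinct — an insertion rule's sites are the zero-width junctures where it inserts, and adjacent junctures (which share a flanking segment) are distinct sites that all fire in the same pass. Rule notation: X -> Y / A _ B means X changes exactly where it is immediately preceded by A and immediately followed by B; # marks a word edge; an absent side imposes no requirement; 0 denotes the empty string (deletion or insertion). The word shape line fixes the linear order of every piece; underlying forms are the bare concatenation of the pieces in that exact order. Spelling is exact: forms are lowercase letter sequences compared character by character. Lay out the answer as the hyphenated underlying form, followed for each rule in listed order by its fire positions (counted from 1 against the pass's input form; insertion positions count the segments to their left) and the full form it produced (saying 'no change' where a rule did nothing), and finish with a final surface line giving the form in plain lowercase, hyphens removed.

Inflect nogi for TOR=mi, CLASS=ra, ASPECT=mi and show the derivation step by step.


underlying: nogi-ozu-ut-r
1. 0 -> a / C _ C #: inserts after position(s) 9: nogiozuutar
surface: nogiozuutar


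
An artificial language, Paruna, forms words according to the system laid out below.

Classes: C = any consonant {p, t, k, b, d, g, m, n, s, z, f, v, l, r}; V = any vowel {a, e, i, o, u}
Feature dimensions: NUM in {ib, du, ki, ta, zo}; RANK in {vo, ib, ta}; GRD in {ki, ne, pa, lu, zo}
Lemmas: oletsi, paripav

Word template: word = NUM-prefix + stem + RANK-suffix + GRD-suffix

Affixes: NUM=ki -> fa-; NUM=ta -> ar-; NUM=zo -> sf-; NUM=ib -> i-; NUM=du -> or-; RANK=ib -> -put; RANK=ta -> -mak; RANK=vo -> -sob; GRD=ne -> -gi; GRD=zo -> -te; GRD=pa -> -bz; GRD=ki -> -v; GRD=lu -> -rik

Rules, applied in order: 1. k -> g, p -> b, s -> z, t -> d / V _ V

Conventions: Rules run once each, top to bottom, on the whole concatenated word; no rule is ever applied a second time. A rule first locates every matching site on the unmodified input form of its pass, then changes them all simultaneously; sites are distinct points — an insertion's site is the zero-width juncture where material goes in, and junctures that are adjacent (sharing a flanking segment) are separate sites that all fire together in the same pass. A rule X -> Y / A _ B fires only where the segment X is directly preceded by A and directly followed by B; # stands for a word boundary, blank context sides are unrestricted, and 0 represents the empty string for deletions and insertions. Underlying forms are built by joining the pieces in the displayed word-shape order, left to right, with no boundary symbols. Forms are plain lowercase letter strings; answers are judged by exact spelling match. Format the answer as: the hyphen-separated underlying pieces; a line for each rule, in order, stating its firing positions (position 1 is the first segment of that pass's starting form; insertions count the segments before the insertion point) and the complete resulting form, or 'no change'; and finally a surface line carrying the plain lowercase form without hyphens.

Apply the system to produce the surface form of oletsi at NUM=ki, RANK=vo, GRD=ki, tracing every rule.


underlying: fa-oletsi-sob-v
1. k -> g, p -> b, s -> z, t -> d / V _ V: fires at position(s) 9: faoletsizobv
surface: faoletsizobv
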